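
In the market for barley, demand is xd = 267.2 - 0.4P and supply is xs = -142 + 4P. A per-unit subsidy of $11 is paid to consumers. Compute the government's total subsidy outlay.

Government cost = $2574

Pre-subsidy: 267.2 - 0.4P = -142 + 4P gives P* = 93, x* = 230.
With the rebate, buyers effectively pay Pb = Ps − 11, where Ps is the price sellers receive.
Demand in terms of Ps becomes xd = 267.2 − 0.4(Ps − 11) = 271.6 - 0.4Ps. Setting this equal to supply: 271.6 - 0.4Ps = -142 + 4Ps, so Ps = 94.
Buyers pay Pb = 94 − 11 = 83; x' = -142 + 4·94 = 234.
Government outlay = subsidy × quantity = 11 × 234 = 2574.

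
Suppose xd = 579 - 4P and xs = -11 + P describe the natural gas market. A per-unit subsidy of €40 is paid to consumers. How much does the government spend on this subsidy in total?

Government cost = €5560

Pre-subsidy: 579 - 4P = -11 + P gives P* = 118, x* = 107.
With the rebate, buyers effectively pay Pb = Ps − 40, where Ps is the price sellers receive.
Demand in terms of Ps becomes xd = 579 − 4(Ps − 40) = 739 - 4Ps. Setting this equal to supply: 739 - 4Ps = -11 + Ps, so Ps = 150.
Buyers pay Pb = 150 − 40 = 110; x' = -11 + 1·150 = 139.
Government outlay = subsidy × quantity = 40 × 139 = 5560.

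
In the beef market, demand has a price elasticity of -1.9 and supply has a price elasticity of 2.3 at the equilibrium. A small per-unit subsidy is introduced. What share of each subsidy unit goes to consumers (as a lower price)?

For a small subsidy around the equilibrium, the benefit split depends on the relative slopes, which at a point are proportional to the elasticities.
Buyer share = εs/(εs + |εd|) = 2.3/(2.3 + 1.9) = 23/42; seller share = |εd|/(εs + |εd|) = 19/42.

Consumer share = 23/42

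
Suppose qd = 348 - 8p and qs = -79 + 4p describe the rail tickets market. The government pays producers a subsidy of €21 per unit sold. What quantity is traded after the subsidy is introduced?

q' = 358/3

Pre-subsidy: 348 - 8p = -79 + 4p gives p* = 427/12, q* = 190/3.
With the subsidy, sellers receive ps = pb + 21 for each unit, where pb is the price buyers pay.
Supply in terms of pb becomes qs = -79 + 4(pb + 21) = 5 + 4pb. Setting this equal to demand: 348 - 8pb = 5 + 4pb, so pb = 343/12.
Sellers receive ps = 343/12 + 21 = 595/12; q' = 348 − 8·(343/12) = 358/3.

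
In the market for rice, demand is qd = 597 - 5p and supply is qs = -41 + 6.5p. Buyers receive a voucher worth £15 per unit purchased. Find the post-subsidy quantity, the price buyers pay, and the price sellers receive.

q' = 362; buyers pay £47; sellers receive £62

Pre-subsidy: 597 - 5p = -41 + 6.5p gives p* = 1276/23, q* = 7351/23.
With the rebate, buyers effectively pay pb = ps − 15, where ps is the price sellers receive.
Demand in terms of ps becomes qd = 597 − 5(ps − 15) = 672 - 5ps. Setting this equal to supply: 672 - 5ps = -41 + 6.5ps, so ps = 62.
Buyers pay pb = 62 − 15 = 47; q' = -41 + 6.5·62 = 362.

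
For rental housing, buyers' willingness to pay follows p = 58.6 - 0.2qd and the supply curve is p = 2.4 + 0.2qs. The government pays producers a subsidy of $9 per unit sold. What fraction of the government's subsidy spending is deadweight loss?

Pre-subsidy: 58.6 - 0.2q = 2.4 + 0.2q gives q* = 140.5 and p* = 30.5.
With the subsidy, sellers receive ps = pb + 9 for each unit, where pb is the price buyers pay.
On the curves, pb = 58.6 - 0.2q and ps = 2.4 + 0.2q; the wedge ps − pb = 9 gives 2.4 + 0.2q − (58.6 - 0.2q) = 9, so q' = 163.
Then pb = 58.6 − 0.2·163 = 26 and ps = 2.4 + 0.2·163 = 35.
ΔCS = ½(140.5 + 163)(30.5 − 26) = 682.875; ΔPS = ½(140.5 + 163)(35 − 30.5) = 682.875.
Government spending = 9 × 163 = 1467.
DWL = ½ × 9 × (163 − 140.5) = 101.25; fraction = 101.25 / 1467 = 45/652.

DWL / government spending = 45/652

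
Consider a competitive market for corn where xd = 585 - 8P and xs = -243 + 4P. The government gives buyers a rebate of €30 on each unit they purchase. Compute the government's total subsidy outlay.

Government cost = €3390

Pre-subsidy: 585 - 8P = -243 + 4P gives P* = 69, x* = 33.
With the rebate, buyers effectively pay Pb = Ps − 30, where Ps is the price sellers receive.
Demand in terms of Ps becomes xd = 585 − 8(Ps − 30) = 825 - 8Ps. Setting this equal to supply: 825 - 8Ps = -243 + 4Ps, so Ps = 89.
Buyers pay Pb = 89 − 30 = 59; x' = -243 + 4·89 = 113.
Government outlay = subsidy × quantity = 30 × 113 = 3390.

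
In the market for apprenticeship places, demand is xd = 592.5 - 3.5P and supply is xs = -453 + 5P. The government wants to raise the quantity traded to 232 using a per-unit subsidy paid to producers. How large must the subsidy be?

Required subsidy s = 34 per unit

At x = 232, invert demand for the buyer price: Pb = (592.5 − 232)/3.5 = 103; invert supply for the seller price: Ps = (232 − (-453))/5 = 137.
The subsidy must fill the gap: s = Ps − Pb = 137 − 103 = 34.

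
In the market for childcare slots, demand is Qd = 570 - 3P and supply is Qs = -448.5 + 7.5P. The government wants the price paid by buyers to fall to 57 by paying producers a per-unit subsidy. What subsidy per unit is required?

Required subsidy s = 56 per unit

At a buyer price of 57, quantity demanded is 570 − 3·57 = 399.
Sellers supply 399 only when they receive Ps with -448.5 + 7.5·Ps = 399, i.e. Ps = 113.
s = Ps − Pb = 113 − 57 = 56.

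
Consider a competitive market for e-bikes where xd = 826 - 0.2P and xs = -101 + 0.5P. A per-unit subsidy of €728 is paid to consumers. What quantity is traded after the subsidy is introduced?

Pre-subsidy: 826 - 0.2P = -101 + 0.5P gives P* = 9270/7, x* = 3928/7.
With the rebate, buyers effectively pay Pb = Ps − 728, where Ps is the price sellers receive.
Demand in terms of Ps becomes xd = 826 − 0.2(Ps − 728) = 971.6 - 0.2Ps. Setting this equal to supply: 971.6 - 0.2Ps = -101 + 0.5Ps, so Ps = 10726/7.
Buyers pay Pb = 10726/7 − 728 = 5630/7; x' = -101 + 0.5·(10726/7) = 4656/7.

x' = 4656/7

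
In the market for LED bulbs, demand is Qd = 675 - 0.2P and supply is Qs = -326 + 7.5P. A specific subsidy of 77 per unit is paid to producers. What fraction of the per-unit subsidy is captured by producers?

Producer share = 2/77

Pre-subsidy: 675 - 0.2P = -326 + 7.5P gives P* = 130, Q* = 649.
With the subsidy, sellers receive Ps = Pb + 77 for each unit, where Pb is the price buyers pay.
Supply in terms of Pb becomes Qs = -326 + 7.5(Pb + 77) = 251.5 + 7.5Pb. Setting this equal to demand: 675 - 0.2Pb = 251.5 + 7.5Pb, so Pb = 55.
Sellers receive Ps = 55 + 77 = 132; Q' = 675 − 0.2·55 = 664.
Buyers' price falls by P* − Pb = 130 − 55 = 75; sellers' price rises by Ps − P* = 132 − 130 = 2.
So producers capture 2/77 = 2/77 of each unit of subsidy.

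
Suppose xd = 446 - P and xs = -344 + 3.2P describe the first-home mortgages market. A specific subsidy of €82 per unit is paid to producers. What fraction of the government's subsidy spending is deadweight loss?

DWL / government spending = 82/841

Pre-subsidy: 446 - P = -344 + 3.2P gives P* = 3950/21, x* = 5416/21.
With the subsidy, sellers receive Ps = Pb + 82 for each unit, where Pb is the price buyers pay.
Supply in terms of Pb becomes xs = -344 + 3.2(Pb + 82) = -81.6 + 3.2Pb. Setting this equal to demand: 446 - Pb = -81.6 + 3.2Pb, so Pb = 2638/21.
Sellers receive Ps = 2638/21 + 82 = 4360/21; x' = 446 − 1·(2638/21) = 6728/21.
ΔCS = ½(5416/21 + 6728/21)(3950/21 − 2638/21) = 2655488/147; ΔPS = ½(5416/21 + 6728/21)(4360/21 − 3950/21) = 829840/147.
Government spending = 82 × 6728/21 = 551696/21.
DWL = ½ × 82 × (6728/21 − 5416/21) = 53792/21; fraction = (53792/21) / (551696/21) = 82/841.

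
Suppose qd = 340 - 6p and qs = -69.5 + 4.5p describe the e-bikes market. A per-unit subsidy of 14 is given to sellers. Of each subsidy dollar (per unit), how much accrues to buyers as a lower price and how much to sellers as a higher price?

Pre-subsidy: 340 - 6p = -69.5 + 4.5p gives p* = 39, q* = 106.
With the subsidy, sellers receive ps = pb + 14 for each unit, where pb is the price buyers pay.
Supply in terms of pb becomes qs = -69.5 + 4.5(pb + 14) = -6.5 + 4.5pb. Setting this equal to demand: 340 - 6pb = -6.5 + 4.5pb, so pb = 33.
Sellers receive ps = 33 + 14 = 47; q' = 340 − 6·33 = 142.
Buyers' price falls by p* − pb = 39 − 33 = 6; sellers' price rises by ps − p* = 47 − 39 = 8.

Buyers gain 6 per unit; sellers gain 8 per unit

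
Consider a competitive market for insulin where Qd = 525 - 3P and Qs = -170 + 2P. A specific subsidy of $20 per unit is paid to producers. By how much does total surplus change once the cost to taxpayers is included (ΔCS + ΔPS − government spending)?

Pre-subsidy: 525 - 3P = -170 + 2P gives P* = 139, Q* = 108.
With the subsidy, sellers receive Ps = Pb + 20 for each unit, where Pb is the price buyers pay.
Supply in terms of Pb becomes Qs = -170 + 2(Pb + 20) = -130 + 2Pb. Setting this equal to demand: 525 - 3Pb = -130 + 2Pb, so Pb = 131.
Sellers receive Ps = 131 + 20 = 151; Q' = 525 − 3·131 = 132.
ΔCS = ½(108 + 132)(139 − 131) = 960; ΔPS = ½(108 + 132)(151 − 139) = 1440.
Government spending = 20 × 132 = 2640.
Net change = 960 + 1440 − 2640 = -240. The loss equals the DWL triangle ½·20·24.

Net change in total surplus = -$240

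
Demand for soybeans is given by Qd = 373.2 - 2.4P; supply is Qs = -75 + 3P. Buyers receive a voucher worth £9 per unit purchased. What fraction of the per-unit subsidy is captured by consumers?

Consumer share = 5/9

Pre-subsidy: 373.2 - 2.4P = -75 + 3P gives P* = 83, Q* = 174.
With the rebate, buyers effectively pay Pb = Ps − 9, where Ps is the price sellers receive.
Demand in terms of Ps becomes Qd = 373.2 − 2.4(Ps − 9) = 394.8 - 2.4Ps. Setting this equal to supply: 394.8 - 2.4Ps = -75 + 3Ps, so Ps = 87.
Buyers pay Pb = 87 − 9 = 78; Q' = -75 + 3·87 = 186.
Buyers' price falls by P* − Pb = 83 − 78 = 5; sellers' price rises by Ps − P* = 87 − 83 = 4.
So consumers capture 5/9 = 5/9 of each unit of subsidy.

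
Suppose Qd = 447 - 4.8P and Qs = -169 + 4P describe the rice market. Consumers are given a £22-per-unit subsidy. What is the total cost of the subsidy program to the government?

Pre-subsidy: 447 - 4.8P = -169 + 4P gives P* = 70, Q* = 111.
With the rebate, buyers effectively pay Pb = Ps − 22, where Ps is the price sellers receive.
Demand in terms of Ps becomes Qd = 447 − 4.8(Ps − 22) = 552.6 - 4.8Ps. Setting this equal to supply: 552.6 - 4.8Ps = -169 + 4Ps, so Ps = 82.
Buyers pay Pb = 82 − 22 = 60; Q' = -169 + 4·82 = 159.
Government outlay = subsidy × quantity = 22 × 159 = 3498.

Government cost = £3498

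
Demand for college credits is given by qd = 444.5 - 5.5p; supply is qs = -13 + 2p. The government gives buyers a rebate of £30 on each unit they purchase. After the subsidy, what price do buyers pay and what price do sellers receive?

Pre-subsidy: 444.5 - 5.5p = -13 + 2p gives p* = 61, q* = 109.
With the rebate, buyers effectively pay pb = ps − 30, where ps is the price sellers receive.
Demand in terms of ps becomes qd = 444.5 − 5.5(ps − 30) = 609.5 - 5.5ps. Setting this equal to supply: 609.5 - 5.5ps = -13 + 2ps, so ps = 83.
Buyers pay pb = 83 − 30 = 53; q' = -13 + 2·83 = 153.

Buyers pay £53; sellers receive £83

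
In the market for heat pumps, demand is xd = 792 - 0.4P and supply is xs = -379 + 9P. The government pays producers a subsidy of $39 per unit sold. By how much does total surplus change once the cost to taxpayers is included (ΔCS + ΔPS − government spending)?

Net change in total surplus = -13689/47

Pre-subsidy: 792 - 0.4P = -379 + 9P gives P* = 5855/47, x* = 34882/47.
With the subsidy, sellers receive Ps = Pb + 39 for each unit, where Pb is the price buyers pay.
Supply in terms of Pb becomes xs = -379 + 9(Pb + 39) = -28 + 9Pb. Setting this equal to demand: 792 - 0.4Pb = -28 + 9Pb, so Pb = 4100/47.
Sellers receive Ps = 4100/47 + 39 = 5933/47; x' = 792 − 0.4·(4100/47) = 35584/47.
ΔCS = ½(34882/47 + 35584/47)(5855/47 − 4100/47) = 61833915/2209; ΔPS = ½(34882/47 + 35584/47)(5933/47 − 5855/47) = 2748174/2209.
Government spending = 39 × 35584/47 = 1387776/47.
Net change = 61833915/2209 + 2748174/2209 − 1387776/47 = -13689/47. The loss equals the DWL triangle ½·39·702/47.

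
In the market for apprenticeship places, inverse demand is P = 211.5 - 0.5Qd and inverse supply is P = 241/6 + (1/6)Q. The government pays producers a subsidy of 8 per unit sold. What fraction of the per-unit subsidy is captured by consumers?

Consumer share = 0.75

Pre-subsidy: 211.5 - 0.5Q = 241/6 + (1/6)Q gives Q* = 257 and P* = 83.
With the subsidy, sellers receive Ps = Pb + 8 for each unit, where Pb is the price buyers pay.
On the curves, Pb = 211.5 - 0.5Q and Ps = 241/6 + (1/6)Q; the wedge Ps − Pb = 8 gives 241/6 + (1/6)Q − (211.5 - 0.5Q) = 8, so Q' = 269.
Then Pb = 211.5 − 0.5·269 = 77 and Ps = 241/6 + (1/6)·269 = 85.
Buyers' price falls by P* − Pb = 83 − 77 = 6; sellers' price rises by Ps − P* = 85 − 83 = 2.
So consumers capture 6/8 = 0.75 of each unit of subsidy.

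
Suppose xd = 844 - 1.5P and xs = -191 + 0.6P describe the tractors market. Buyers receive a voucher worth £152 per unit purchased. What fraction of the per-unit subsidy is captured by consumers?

Pre-subsidy: 844 - 1.5P = -191 + 0.6P gives P* = 3450/7, x* = 733/7.
With the rebate, buyers effectively pay Pb = Ps − 152, where Ps is the price sellers receive.
Demand in terms of Ps becomes xd = 844 − 1.5(Ps − 152) = 1072 - 1.5Ps. Setting this equal to supply: 1072 - 1.5Ps = -191 + 0.6Ps, so Ps = 4210/7.
Buyers pay Pb = 4210/7 − 152 = 3146/7; x' = -191 + 0.6·(4210/7) = 1189/7.
Buyers' price falls by P* − Pb = 3450/7 − 3146/7 = 304/7; sellers' price rises by Ps − P* = 4210/7 − 3450/7 = 760/7.
So consumers capture (304/7)/152 = 2/7 of each unit of subsidy.

Consumer share = 2/7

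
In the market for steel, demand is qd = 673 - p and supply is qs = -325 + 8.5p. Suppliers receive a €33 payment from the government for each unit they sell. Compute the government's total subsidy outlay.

Government cost = 374616/19

Pre-subsidy: 673 - p = -325 + 8.5p gives p* = 1996/19, q* = 10791/19.
With the subsidy, sellers receive ps = pb + 33 for each unit, where pb is the price buyers pay.
Supply in terms of pb becomes qs = -325 + 8.5(pb + 33) = -44.5 + 8.5pb. Setting this equal to demand: 673 - pb = -44.5 + 8.5pb, so pb = 1435/19.
Sellers receive ps = 1435/19 + 33 = 2062/19; q' = 673 − 1·(1435/19) = 11352/19.
Government outlay = subsidy × quantity = 33 × 11352/19 = 374616/19.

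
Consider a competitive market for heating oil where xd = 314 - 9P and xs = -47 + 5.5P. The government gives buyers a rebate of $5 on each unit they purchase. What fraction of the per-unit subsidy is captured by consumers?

Pre-subsidy: 314 - 9P = -47 + 5.5P gives P* = 722/29, x* = 2608/29.
With the rebate, buyers effectively pay Pb = Ps − 5, where Ps is the price sellers receive.
Demand in terms of Ps becomes xd = 314 − 9(Ps − 5) = 359 - 9Ps. Setting this equal to supply: 359 - 9Ps = -47 + 5.5Ps, so Ps = 28.
Buyers pay Pb = 28 − 5 = 23; x' = -47 + 5.5·28 = 107.
Buyers' price falls by P* − Pb = 722/29 − 23 = 55/29; sellers' price rises by Ps − P* = 28 − 722/29 = 90/29.
So consumers capture (55/29)/5 = 11/29 of each unit of subsidy.

Consumer share = 11/29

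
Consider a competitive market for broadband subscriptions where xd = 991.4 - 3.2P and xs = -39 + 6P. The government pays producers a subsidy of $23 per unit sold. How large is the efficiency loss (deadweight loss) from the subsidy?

Deadweight loss = $552

Pre-subsidy: 991.4 - 3.2P = -39 + 6P gives P* = 112, x* = 633.
With the subsidy, sellers receive Ps = Pb + 23 for each unit, where Pb is the price buyers pay.
Supply in terms of Pb becomes xs = -39 + 6(Pb + 23) = 99 + 6Pb. Setting this equal to demand: 991.4 - 3.2Pb = 99 + 6Pb, so Pb = 97.
Sellers receive Ps = 97 + 23 = 120; x' = 991.4 − 3.2·97 = 681.
The subsidy expands output by 681 − 633 = 48 past the efficient level; on those units the gap between marginal cost and willingness to pay runs from 0 up to 23.
DWL = ½ × 23 × 48 = 552.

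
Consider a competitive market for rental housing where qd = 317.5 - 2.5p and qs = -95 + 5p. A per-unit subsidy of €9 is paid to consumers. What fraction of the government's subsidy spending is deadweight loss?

DWL / government spending = 1/26

Pre-subsidy: 317.5 - 2.5p = -95 + 5p gives p* = 55, q* = 180.
With the rebate, buyers effectively pay pb = ps − 9, where ps is the price sellers receive.
Demand in terms of ps becomes qd = 317.5 − 2.5(ps − 9) = 340 - 2.5ps. Setting this equal to supply: 340 - 2.5ps = -95 + 5ps, so ps = 58.
Buyers pay pb = 58 − 9 = 49; q' = -95 + 5·58 = 195.
ΔCS = ½(180 + 195)(55 − 49) = 1125; ΔPS = ½(180 + 195)(58 − 55) = 562.5.
Government spending = 9 × 195 = 1755.
DWL = ½ × 9 × (195 − 180) = 67.5; fraction = 67.5 / 1755 = 1/26.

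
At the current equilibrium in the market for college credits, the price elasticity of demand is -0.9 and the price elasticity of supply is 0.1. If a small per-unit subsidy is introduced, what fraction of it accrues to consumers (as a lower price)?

Consumer share = 0.1

For a small subsidy around the equilibrium, the benefit split depends on the relative slopes, which at a point are proportional to the elasticities.
Buyer share = εs/(εs + |εd|) = 0.1/(0.1 + 0.9) = 0.1; seller share = |εd|/(εs + |εd|) = 0.9.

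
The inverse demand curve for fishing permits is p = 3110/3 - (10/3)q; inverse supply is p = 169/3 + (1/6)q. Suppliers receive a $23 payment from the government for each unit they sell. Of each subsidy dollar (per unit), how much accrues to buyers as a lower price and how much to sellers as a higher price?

Buyers gain 460/21 per unit; sellers gain 23/21 per unit

Pre-subsidy: 3110/3 - (10/3)q = 169/3 + (1/6)q gives q* = 5882/21 and p* = 6490/63.
With the subsidy, sellers receive ps = pb + 23 for each unit, where pb is the price buyers pay.
On the curves, pb = 3110/3 - (10/3)q and ps = 169/3 + (1/6)q; the wedge ps − pb = 23 gives 169/3 + (1/6)q − (3110/3 - (10/3)q) = 23, so q' = 860/3.
Then pb = 3110/3 − (10/3)·(860/3) = 730/9 and ps = 169/3 + (1/6)·(860/3) = 937/9.
Buyers' price falls by p* − pb = 6490/63 − 730/9 = 460/21; sellers' price rises by ps − p* = 937/9 − 6490/63 = 23/21.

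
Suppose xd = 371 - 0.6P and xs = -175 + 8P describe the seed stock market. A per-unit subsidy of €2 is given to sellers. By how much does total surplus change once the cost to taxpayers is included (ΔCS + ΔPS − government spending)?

Pre-subsidy: 371 - 0.6P = -175 + 8P gives P* = 2730/43, x* = 14315/43.
With the subsidy, sellers receive Ps = Pb + 2 for each unit, where Pb is the price buyers pay.
Supply in terms of Pb becomes xs = -175 + 8(Pb + 2) = -159 + 8Pb. Setting this equal to demand: 371 - 0.6Pb = -159 + 8Pb, so Pb = 2650/43.
Sellers receive Ps = 2650/43 + 2 = 2736/43; x' = 371 − 0.6·(2650/43) = 14363/43.
ΔCS = ½(14315/43 + 14363/43)(2730/43 − 2650/43) = 1147120/1849; ΔPS = ½(14315/43 + 14363/43)(2736/43 − 2730/43) = 86034/1849.
Government spending = 2 × 14363/43 = 28726/43.
Net change = 1147120/1849 + 86034/1849 − 28726/43 = -48/43. The loss equals the DWL triangle ½·2·48/43.

Net change in total surplus = -48/43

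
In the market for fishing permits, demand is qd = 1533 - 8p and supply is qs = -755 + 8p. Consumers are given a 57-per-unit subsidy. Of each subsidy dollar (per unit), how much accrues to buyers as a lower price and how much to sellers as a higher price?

Buyers gain 28.5 per unit; sellers gain 28.5 per unit

Pre-subsidy: 1533 - 8p = -755 + 8p gives p* = 143, q* = 389.
With the rebate, buyers effectively pay pb = ps − 57, where ps is the price sellers receive.
Demand in terms of ps becomes qd = 1533 − 8(ps − 57) = 1989 - 8ps. Setting this equal to supply: 1989 - 8ps = -755 + 8ps, so ps = 171.5.
Buyers pay pb = 171.5 − 57 = 114.5; q' = -755 + 8·171.5 = 617.
Buyers' price falls by p* − pb = 143 − 114.5 = 28.5; sellers' price rises by ps − p* = 171.5 − 143 = 28.5.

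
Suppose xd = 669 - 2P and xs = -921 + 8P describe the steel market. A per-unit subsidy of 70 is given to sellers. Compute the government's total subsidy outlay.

Government cost = 32410

Pre-subsidy: 669 - 2P = -921 + 8P gives P* = 159, x* = 351.
With the subsidy, sellers receive Ps = Pb + 70 for each unit, where Pb is the price buyers pay.
Supply in terms of Pb becomes xs = -921 + 8(Pb + 70) = -361 + 8Pb. Setting this equal to demand: 669 - 2Pb = -361 + 8Pb, so Pb = 103.
Sellers receive Ps = 103 + 70 = 173; x' = 669 − 2·103 = 463.
Government outlay = subsidy × quantity = 70 × 463 = 32410.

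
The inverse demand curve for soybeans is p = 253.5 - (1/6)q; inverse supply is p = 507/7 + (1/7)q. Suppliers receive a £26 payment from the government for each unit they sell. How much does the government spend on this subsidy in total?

Government cost = £17394

Pre-subsidy: 253.5 - (1/6)q = 507/7 + (1/7)q gives q* = 585 and p* = 156.
With the subsidy, sellers receive ps = pb + 26 for each unit, where pb is the price buyers pay.
On the curves, pb = 253.5 - (1/6)q and ps = 507/7 + (1/7)q; the wedge ps − pb = 26 gives 507/7 + (1/7)q − (253.5 - (1/6)q) = 26, so q' = 669.
Then pb = 253.5 − (1/6)·669 = 142 and ps = 507/7 + (1/7)·669 = 168.
Government outlay = subsidy × quantity = 26 × 669 = 17394.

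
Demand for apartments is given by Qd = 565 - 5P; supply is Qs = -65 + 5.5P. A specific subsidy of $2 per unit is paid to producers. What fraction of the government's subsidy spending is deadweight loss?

Pre-subsidy: 565 - 5P = -65 + 5.5P gives P* = 60, Q* = 265.
With the subsidy, sellers receive Ps = Pb + 2 for each unit, where Pb is the price buyers pay.
Supply in terms of Pb becomes Qs = -65 + 5.5(Pb + 2) = -54 + 5.5Pb. Setting this equal to demand: 565 - 5Pb = -54 + 5.5Pb, so Pb = 1238/21.
Sellers receive Ps = 1238/21 + 2 = 1280/21; Q' = 565 − 5·(1238/21) = 5675/21.
ΔCS = ½(265 + 5675/21)(60 − 1238/21) = 123640/441; ΔPS = ½(265 + 5675/21)(1280/21 − 60) = 112400/441.
Government spending = 2 × 5675/21 = 11350/21.
DWL = ½ × 2 × (5675/21 − 265) = 110/21; fraction = (110/21) / (11350/21) = 11/1135.

DWL / government spending = 11/1135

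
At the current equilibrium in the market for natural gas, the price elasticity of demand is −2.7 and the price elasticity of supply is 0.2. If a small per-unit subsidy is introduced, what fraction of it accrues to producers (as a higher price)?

For a small subsidy around the equilibrium, the benefit split depends on the relative slopes, which at a point are proportional to the elasticities.
Buyer share = εs/(εs + |εd|) = 0.2/(0.2 + 2.7) = 2/29; seller share = |εd|/(εs + |εd|) = 27/29.
So producers capture 27/29 of the subsidy.

Producer share = 27/29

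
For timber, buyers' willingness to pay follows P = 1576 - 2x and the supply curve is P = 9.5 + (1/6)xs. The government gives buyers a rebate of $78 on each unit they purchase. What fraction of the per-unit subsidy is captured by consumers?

Pre-subsidy: 1576 - 2x = 9.5 + (1/6)x gives x* = 723 and P* = 130.
With the rebate, buyers effectively pay Pb = Ps − 78, where Ps is the price sellers receive.
On the curves, Pb = 1576 - 2x and Ps = 9.5 + (1/6)x; the wedge Ps − Pb = 78 gives 9.5 + (1/6)x − (1576 - 2x) = 78, so x' = 759.
Then Pb = 1576 − 2·759 = 58 and Ps = 9.5 + (1/6)·759 = 136.
Buyers' price falls by P* − Pb = 130 − 58 = 72; sellers' price rises by Ps − P* = 136 − 130 = 6.
So consumers capture 72/78 = 12/13 of each unit of subsidy.

Consumer share = 12/13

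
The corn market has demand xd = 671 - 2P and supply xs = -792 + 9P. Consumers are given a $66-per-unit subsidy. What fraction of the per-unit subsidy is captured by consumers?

Pre-subsidy: 671 - 2P = -792 + 9P gives P* = 133, x* = 405.
With the rebate, buyers effectively pay Pb = Ps − 66, where Ps is the price sellers receive.
Demand in terms of Ps becomes xd = 671 − 2(Ps − 66) = 803 - 2Ps. Setting this equal to supply: 803 - 2Ps = -792 + 9Ps, so Ps = 145.
Buyers pay Pb = 145 − 66 = 79; x' = -792 + 9·145 = 513.
Buyers' price falls by P* − Pb = 133 − 79 = 54; sellers' price rises by Ps − P* = 145 − 133 = 12.
So consumers capture 54/66 = 9/11 of each unit of subsidy.

Consumer share = 9/11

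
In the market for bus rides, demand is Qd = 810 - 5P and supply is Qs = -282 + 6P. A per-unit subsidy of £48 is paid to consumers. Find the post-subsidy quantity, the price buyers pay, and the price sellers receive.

Pre-subsidy: 810 - 5P = -282 + 6P gives P* = 1092/11, Q* = 3450/11.
With the rebate, buyers effectively pay Pb = Ps − 48, where Ps is the price sellers receive.
Demand in terms of Ps becomes Qd = 810 − 5(Ps − 48) = 1050 - 5Ps. Setting this equal to supply: 1050 - 5Ps = -282 + 6Ps, so Ps = 1332/11.
Buyers pay Pb = 1332/11 − 48 = 804/11; Q' = -282 + 6·(1332/11) = 4890/11.

Q' = 4890/11; buyers pay 804/11; sellers receive 1332/11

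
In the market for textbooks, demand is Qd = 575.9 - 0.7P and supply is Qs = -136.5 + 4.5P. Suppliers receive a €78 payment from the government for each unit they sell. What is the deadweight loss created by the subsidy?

Deadweight loss = €1842.75

Pre-subsidy: 575.9 - 0.7P = -136.5 + 4.5P gives P* = 137, Q* = 480.
With the subsidy, sellers receive Ps = Pb + 78 for each unit, where Pb is the price buyers pay.
Supply in terms of Pb becomes Qs = -136.5 + 4.5(Pb + 78) = 214.5 + 4.5Pb. Setting this equal to demand: 575.9 - 0.7Pb = 214.5 + 4.5Pb, so Pb = 69.5.
Sellers receive Ps = 69.5 + 78 = 147.5; Q' = 575.9 − 0.7·69.5 = 527.25.
The subsidy expands output by 527.25 − 480 = 47.25 past the efficient level; on those units the gap between marginal cost and willingness to pay runs from 0 up to 78.
DWL = ½ × 78 × 47.25 = 1842.75.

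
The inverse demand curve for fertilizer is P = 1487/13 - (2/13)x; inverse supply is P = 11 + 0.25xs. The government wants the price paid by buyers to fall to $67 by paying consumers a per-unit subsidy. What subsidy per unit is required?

At a buyer price of 67, quantity demanded is 743.5 − 6.5·67 = 308.
Sellers supply 308 only when they receive Ps = 11 + 0.25·308 = 88.
s = Ps − Pb = 88 − 67 = 21.

Required subsidy s = $21 per unit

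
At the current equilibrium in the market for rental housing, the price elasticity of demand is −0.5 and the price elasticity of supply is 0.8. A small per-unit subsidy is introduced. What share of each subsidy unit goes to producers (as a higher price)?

Producer share = 5/13

For a small subsidy around the equilibrium, the benefit split depends on the relative slopes, which at a point are proportional to the elasticities.
Buyer share = εs/(εs + |εd|) = 0.8/(0.8 + 0.5) = 8/13; seller share = |εd|/(εs + |εd|) = 5/13.
So producers capture 5/13 of the subsidy.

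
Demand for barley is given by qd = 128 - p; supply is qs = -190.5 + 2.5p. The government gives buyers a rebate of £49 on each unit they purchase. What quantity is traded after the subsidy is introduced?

q' = 72

Pre-subsidy: 128 - p = -190.5 + 2.5p gives p* = 91, q* = 37.
With the rebate, buyers effectively pay pb = ps − 49, where ps is the price sellers receive.
Demand in terms of ps becomes qd = 128 − 1(ps − 49) = 177 - ps. Setting this equal to supply: 177 - ps = -190.5 + 2.5ps, so ps = 105.
Buyers pay pb = 105 − 49 = 56; q' = -190.5 + 2.5·105 = 72.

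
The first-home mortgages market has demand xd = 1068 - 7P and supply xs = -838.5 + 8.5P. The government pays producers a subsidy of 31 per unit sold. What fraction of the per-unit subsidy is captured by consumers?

Pre-subsidy: 1068 - 7P = -838.5 + 8.5P gives P* = 123, x* = 207.
With the subsidy, sellers receive Ps = Pb + 31 for each unit, where Pb is the price buyers pay.
Supply in terms of Pb becomes xs = -838.5 + 8.5(Pb + 31) = -575 + 8.5Pb. Setting this equal to demand: 1068 - 7Pb = -575 + 8.5Pb, so Pb = 106.
Sellers receive Ps = 106 + 31 = 137; x' = 1068 − 7·106 = 326.
Buyers' price falls by P* − Pb = 123 − 106 = 17; sellers' price rises by Ps − P* = 137 − 123 = 14.
So consumers capture 17/31 = 17/31 of each unit of subsidy.

Consumer share = 17/31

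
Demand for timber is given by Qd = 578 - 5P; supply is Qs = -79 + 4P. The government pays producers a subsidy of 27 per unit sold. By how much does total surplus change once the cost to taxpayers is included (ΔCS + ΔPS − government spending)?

Pre-subsidy: 578 - 5P = -79 + 4P gives P* = 73, Q* = 213.
With the subsidy, sellers receive Ps = Pb + 27 for each unit, where Pb is the price buyers pay.
Supply in terms of Pb becomes Qs = -79 + 4(Pb + 27) = 29 + 4Pb. Setting this equal to demand: 578 - 5Pb = 29 + 4Pb, so Pb = 61.
Sellers receive Ps = 61 + 27 = 88; Q' = 578 − 5·61 = 273.
ΔCS = ½(213 + 273)(73 − 61) = 2916; ΔPS = ½(213 + 273)(88 − 73) = 3645.
Government spending = 27 × 273 = 7371.
Net change = 2916 + 3645 − 7371 = -810. The loss equals the DWL triangle ½·27·60.

Net change in total surplus = -810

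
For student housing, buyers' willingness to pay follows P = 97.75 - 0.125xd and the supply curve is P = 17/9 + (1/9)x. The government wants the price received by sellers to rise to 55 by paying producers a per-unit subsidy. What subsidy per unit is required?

At a seller price of 55, quantity supplied is -17 + 9·55 = 478.
Buyers absorb 478 only when they pay Pb = 97.75 − 0.125·478 = 38.
s = Ps − Pb = 55 − 38 = 17.

Required subsidy s = 17 per unit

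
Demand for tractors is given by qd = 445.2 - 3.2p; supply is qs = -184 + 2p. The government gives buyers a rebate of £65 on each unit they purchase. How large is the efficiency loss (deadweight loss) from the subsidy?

Deadweight loss = £2600

Pre-subsidy: 445.2 - 3.2p = -184 + 2p gives p* = 121, q* = 58.
With the rebate, buyers effectively pay pb = ps − 65, where ps is the price sellers receive.
Demand in terms of ps becomes qd = 445.2 − 3.2(ps − 65) = 653.2 - 3.2ps. Setting this equal to supply: 653.2 - 3.2ps = -184 + 2ps, so ps = 161.
Buyers pay pb = 161 − 65 = 96; q' = -184 + 2·161 = 138.
The subsidy expands output by 138 − 58 = 80 past the efficient level; on those units the gap between marginal cost and willingness to pay runs from 0 up to 65.
DWL = ½ × 65 × 80 = 2600.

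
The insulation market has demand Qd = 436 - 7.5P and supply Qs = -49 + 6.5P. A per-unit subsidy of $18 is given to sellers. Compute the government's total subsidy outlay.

Government cost = 30096/7

Pre-subsidy: 436 - 7.5P = -49 + 6.5P gives P* = 485/14, Q* = 4933/28.
With the subsidy, sellers receive Ps = Pb + 18 for each unit, where Pb is the price buyers pay.
Supply in terms of Pb becomes Qs = -49 + 6.5(Pb + 18) = 68 + 6.5Pb. Setting this equal to demand: 436 - 7.5Pb = 68 + 6.5Pb, so Pb = 184/7.
Sellers receive Ps = 184/7 + 18 = 310/7; Q' = 436 − 7.5·(184/7) = 1672/7.
Government outlay = subsidy × quantity = 18 × 1672/7 = 30096/7.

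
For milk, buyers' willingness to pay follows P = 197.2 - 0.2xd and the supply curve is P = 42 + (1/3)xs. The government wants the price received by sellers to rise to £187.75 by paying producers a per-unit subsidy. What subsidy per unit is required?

At a seller price of 187.75, quantity supplied is -126 + 3·187.75 = 437.25.
Buyers absorb 437.25 only when they pay Pb = 197.2 − 0.2·437.25 = 109.75.
s = Ps − Pb = 187.75 − 109.75 = 78.

Required subsidy s = £78 per unit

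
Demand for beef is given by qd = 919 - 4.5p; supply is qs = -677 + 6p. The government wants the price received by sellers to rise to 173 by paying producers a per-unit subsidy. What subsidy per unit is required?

Required subsidy s = 49 per unit

At a seller price of 173, quantity supplied is -677 + 6·173 = 361.
Buyers absorb 361 only when they pay pb with 919 − 4.5·pb = 361, i.e. pb = 124.
s = ps − pb = 173 − 124 = 49.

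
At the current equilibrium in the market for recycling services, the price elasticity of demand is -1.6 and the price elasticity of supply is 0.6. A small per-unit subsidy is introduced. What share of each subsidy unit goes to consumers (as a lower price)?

For a small subsidy around the equilibrium, the benefit split depends on the relative slopes, which at a point are proportional to the elasticities.
Buyer share = εs/(εs + |εd|) = 0.6/(0.6 + 1.6) = 3/11; seller share = |εd|/(εs + |εd|) = 8/11.

Consumer share = 3/11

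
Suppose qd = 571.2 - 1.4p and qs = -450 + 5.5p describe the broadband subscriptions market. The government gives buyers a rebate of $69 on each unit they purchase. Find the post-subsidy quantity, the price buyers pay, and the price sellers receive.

q' = 441; buyers pay $93; sellers receive $162

Pre-subsidy: 571.2 - 1.4p = -450 + 5.5p gives p* = 148, q* = 364.
With the rebate, buyers effectively pay pb = ps − 69, where ps is the price sellers receive.
Demand in terms of ps becomes qd = 571.2 − 1.4(ps − 69) = 667.8 - 1.4ps. Setting this equal to supply: 667.8 - 1.4ps = -450 + 5.5ps, so ps = 162.
Buyers pay pb = 162 − 69 = 93; q' = -450 + 5.5·162 = 441.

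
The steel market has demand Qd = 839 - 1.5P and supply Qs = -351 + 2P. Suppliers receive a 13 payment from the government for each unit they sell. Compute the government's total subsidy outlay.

Pre-subsidy: 839 - 1.5P = -351 + 2P gives P* = 340, Q* = 329.
With the subsidy, sellers receive Ps = Pb + 13 for each unit, where Pb is the price buyers pay.
Supply in terms of Pb becomes Qs = -351 + 2(Pb + 13) = -325 + 2Pb. Setting this equal to demand: 839 - 1.5Pb = -325 + 2Pb, so Pb = 2328/7.
Sellers receive Ps = 2328/7 + 13 = 2419/7; Q' = 839 − 1.5·(2328/7) = 2381/7.
Government outlay = subsidy × quantity = 13 × 2381/7 = 30953/7.

Government cost = 30953/7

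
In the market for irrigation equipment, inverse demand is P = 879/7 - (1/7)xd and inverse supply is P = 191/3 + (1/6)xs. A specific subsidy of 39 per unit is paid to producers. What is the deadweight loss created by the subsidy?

Pre-subsidy: 879/7 - (1/7)x = 191/3 + (1/6)x gives x* = 200 and P* = 97.
With the subsidy, sellers receive Ps = Pb + 39 for each unit, where Pb is the price buyers pay.
On the curves, Pb = 879/7 - (1/7)x and Ps = 191/3 + (1/6)x; the wedge Ps − Pb = 39 gives 191/3 + (1/6)x − (879/7 - (1/7)x) = 39, so x' = 326.
Then Pb = 879/7 − (1/7)·326 = 79 and Ps = 191/3 + (1/6)·326 = 118.
The subsidy expands output by 326 − 200 = 126 past the efficient level; on those units the gap between marginal cost and willingness to pay runs from 0 up to 39.
DWL = ½ × 39 × 126 = 2457.

Deadweight loss = 2457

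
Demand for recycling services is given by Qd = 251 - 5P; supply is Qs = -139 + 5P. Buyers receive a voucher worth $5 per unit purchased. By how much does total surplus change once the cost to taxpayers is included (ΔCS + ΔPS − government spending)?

Pre-subsidy: 251 - 5P = -139 + 5P gives P* = 39, Q* = 56.
With the rebate, buyers effectively pay Pb = Ps − 5, where Ps is the price sellers receive.
Demand in terms of Ps becomes Qd = 251 − 5(Ps − 5) = 276 - 5Ps. Setting this equal to supply: 276 - 5Ps = -139 + 5Ps, so Ps = 41.5.
Buyers pay Pb = 41.5 − 5 = 36.5; Q' = -139 + 5·41.5 = 68.5.
ΔCS = ½(56 + 68.5)(39 − 36.5) = 155.625; ΔPS = ½(56 + 68.5)(41.5 − 39) = 155.625.
Government spending = 5 × 68.5 = 342.5.
Net change = 155.625 + 155.625 − 342.5 = -31.25. The loss equals the DWL triangle ½·5·12.5.

Net change in total surplus = -$31.25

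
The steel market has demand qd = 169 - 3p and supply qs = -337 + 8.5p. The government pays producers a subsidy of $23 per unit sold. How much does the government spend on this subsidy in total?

Pre-subsidy: 169 - 3p = -337 + 8.5p gives p* = 44, q* = 37.
With the subsidy, sellers receive ps = pb + 23 for each unit, where pb is the price buyers pay.
Supply in terms of pb becomes qs = -337 + 8.5(pb + 23) = -141.5 + 8.5pb. Setting this equal to demand: 169 - 3pb = -141.5 + 8.5pb, so pb = 27.
Sellers receive ps = 27 + 23 = 50; q' = 169 − 3·27 = 88.
Government outlay = subsidy × quantity = 23 × 88 = 2024.

Government cost = $2024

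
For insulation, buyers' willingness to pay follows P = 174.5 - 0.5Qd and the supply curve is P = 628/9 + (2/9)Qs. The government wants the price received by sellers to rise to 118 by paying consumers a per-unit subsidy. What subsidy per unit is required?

Required subsidy s = 52 per unit

At a seller price of 118, quantity supplied is -314 + 4.5·118 = 217.
Buyers absorb 217 only when they pay Pb = 174.5 − 0.5·217 = 66.
s = Ps − Pb = 118 − 66 = 52.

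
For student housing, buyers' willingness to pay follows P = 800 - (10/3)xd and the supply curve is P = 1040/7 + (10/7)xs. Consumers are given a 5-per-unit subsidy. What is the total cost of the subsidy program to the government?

Pre-subsidy: 800 - (10/3)x = 1040/7 + (10/7)x gives x* = 136.8 and P* = 344.
With the rebate, buyers effectively pay Pb = Ps − 5, where Ps is the price sellers receive.
On the curves, Pb = 800 - (10/3)x and Ps = 1040/7 + (10/7)x; the wedge Ps − Pb = 5 gives 1040/7 + (10/7)x − (800 - (10/3)x) = 5, so x' = 137.85.
Then Pb = 800 − (10/3)·137.85 = 340.5 and Ps = 1040/7 + (10/7)·137.85 = 345.5.
Government outlay = subsidy × quantity = 5 × 137.85 = 689.25.

Government cost = 689.25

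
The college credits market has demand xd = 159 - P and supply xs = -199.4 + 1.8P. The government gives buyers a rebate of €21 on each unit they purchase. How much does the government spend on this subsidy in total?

Pre-subsidy: 159 - P = -199.4 + 1.8P gives P* = 128, x* = 31.
With the rebate, buyers effectively pay Pb = Ps − 21, where Ps is the price sellers receive.
Demand in terms of Ps becomes xd = 159 − 1(Ps − 21) = 180 - Ps. Setting this equal to supply: 180 - Ps = -199.4 + 1.8Ps, so Ps = 135.5.
Buyers pay Pb = 135.5 − 21 = 114.5; x' = -199.4 + 1.8·135.5 = 44.5.
Government outlay = subsidy × quantity = 21 × 44.5 = 934.5.

Government cost = €934.5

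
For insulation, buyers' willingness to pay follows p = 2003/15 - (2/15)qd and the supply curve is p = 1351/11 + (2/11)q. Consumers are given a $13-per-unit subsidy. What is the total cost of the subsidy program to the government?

Government cost = $978.25

Pre-subsidy: 2003/15 - (2/15)q = 1351/11 + (2/11)q gives q* = 34 and p* = 129.
With the rebate, buyers effectively pay pb = ps − 13, where ps is the price sellers receive.
On the curves, pb = 2003/15 - (2/15)q and ps = 1351/11 + (2/11)q; the wedge ps − pb = 13 gives 1351/11 + (2/11)q − (2003/15 - (2/15)q) = 13, so q' = 75.25.
Then pb = 2003/15 − (2/15)·75.25 = 123.5 and ps = 1351/11 + (2/11)·75.25 = 136.5.
Government outlay = subsidy × quantity = 13 × 75.25 = 978.25.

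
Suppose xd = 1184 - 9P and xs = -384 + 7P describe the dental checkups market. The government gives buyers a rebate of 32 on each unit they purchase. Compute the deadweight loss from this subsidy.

Pre-subsidy: 1184 - 9P = -384 + 7P gives P* = 98, x* = 302.
With the rebate, buyers effectively pay Pb = Ps − 32, where Ps is the price sellers receive.
Demand in terms of Ps becomes xd = 1184 − 9(Ps − 32) = 1472 - 9Ps. Setting this equal to supply: 1472 - 9Ps = -384 + 7Ps, so Ps = 116.
Buyers pay Pb = 116 − 32 = 84; x' = -384 + 7·116 = 428.
The subsidy expands output by 428 − 302 = 126 past the efficient level; on those units the gap between marginal cost and willingness to pay runs from 0 up to 32.
DWL = ½ × 32 × 126 = 2016.

Deadweight loss = 2016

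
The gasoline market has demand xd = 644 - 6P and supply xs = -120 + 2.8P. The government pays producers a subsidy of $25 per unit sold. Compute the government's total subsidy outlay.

Government cost = 46975/11

Pre-subsidy: 644 - 6P = -120 + 2.8P gives P* = 955/11, x* = 1354/11.
With the subsidy, sellers receive Ps = Pb + 25 for each unit, where Pb is the price buyers pay.
Supply in terms of Pb becomes xs = -120 + 2.8(Pb + 25) = -50 + 2.8Pb. Setting this equal to demand: 644 - 6Pb = -50 + 2.8Pb, so Pb = 1735/22.
Sellers receive Ps = 1735/22 + 25 = 2285/22; x' = 644 − 6·(1735/22) = 1879/11.
Government outlay = subsidy × quantity = 25 × 1879/11 = 46975/11.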